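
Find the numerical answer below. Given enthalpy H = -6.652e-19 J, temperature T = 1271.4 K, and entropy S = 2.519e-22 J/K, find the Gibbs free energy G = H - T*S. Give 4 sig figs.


Step 1: T*S = 1271.4 * 2.519e-22 = 3.203e-19 J
Step 2: G = H - T*S = -6.652e-19 - 3.203e-19
Step 3: G = -9.855e-19 J

-9.855e-19


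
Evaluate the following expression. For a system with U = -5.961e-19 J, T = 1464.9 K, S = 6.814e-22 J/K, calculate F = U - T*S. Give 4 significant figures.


Step 1: T*S = 1464.9 * 6.814e-22 = 9.982e-19 J
Step 2: F = U - T*S = -5.961e-19 - 9.982e-19
Step 3: F = -1.594e-18 J

-1.594e-18


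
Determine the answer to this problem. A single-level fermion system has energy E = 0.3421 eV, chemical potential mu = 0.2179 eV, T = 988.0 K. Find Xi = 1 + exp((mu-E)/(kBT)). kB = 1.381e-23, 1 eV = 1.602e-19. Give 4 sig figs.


Step 1: (mu - E) = 0.2179 - 0.3421 = -0.1242 eV
Step 2: x = (mu-E)*eV/(kB*T) = -0.1242*1.602e-19/(1.381e-23*988.0) = -1.458
Step 3: exp(x) = 0.2326
Step 4: Xi = 1 + 0.2326 = 1.233

1.233


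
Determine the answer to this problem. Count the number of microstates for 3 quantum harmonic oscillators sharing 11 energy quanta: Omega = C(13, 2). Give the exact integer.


Step 1: Use binomial coefficient C(13, 2)
Step 2: Numerator = 13! / 11!
Step 3: Denominator = 2!
Step 4: Omega = 78

78


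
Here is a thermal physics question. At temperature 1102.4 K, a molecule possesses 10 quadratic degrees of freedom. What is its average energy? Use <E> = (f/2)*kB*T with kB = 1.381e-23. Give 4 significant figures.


Step 1: f/2 = 10/2 = 5
Step 2: kB*T = 1.381e-23 * 1102.4 = 1.522e-20
Step 3: <E> = 5 * 1.522e-20 = 7.612e-20 J

7.612e-20


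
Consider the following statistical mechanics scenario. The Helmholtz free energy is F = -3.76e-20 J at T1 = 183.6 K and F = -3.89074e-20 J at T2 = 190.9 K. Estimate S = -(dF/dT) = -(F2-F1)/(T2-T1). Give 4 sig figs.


Step 1: dF = F2 - F1 = -3.89074e-20 - (-3.76e-20) = -1.3074e-21 J
Step 2: dT = T2 - T1 = 190.9 - 183.6 = 7.3 K
Step 3: S = -dF/dT = -(-1.3074e-21)/7.3 = 1.791e-22 J/K

1.791e-22


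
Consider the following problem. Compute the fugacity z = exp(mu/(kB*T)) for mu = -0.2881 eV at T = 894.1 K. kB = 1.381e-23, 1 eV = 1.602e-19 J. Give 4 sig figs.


Step 1: Convert mu to Joules: -0.2881*1.602e-19 = -4.615e-20 J
Step 2: kB*T = 1.381e-23*894.1 = 1.235e-20 J
Step 3: mu/(kB*T) = -3.738
Step 4: z = exp(-3.738) = 0.0238

0.0238


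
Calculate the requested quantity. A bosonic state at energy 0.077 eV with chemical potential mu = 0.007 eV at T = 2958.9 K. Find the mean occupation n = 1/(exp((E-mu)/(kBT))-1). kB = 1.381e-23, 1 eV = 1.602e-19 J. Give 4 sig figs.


Step 1: (E - mu) = 0.07 eV
Step 2: x = (E-mu)*eV/(kB*T) = 0.07*1.602e-19/(1.381e-23*2958.9) = 0.2744
Step 3: exp(x) = 1.316
Step 4: n = 1/(exp(x)-1) = 3.167

3.167


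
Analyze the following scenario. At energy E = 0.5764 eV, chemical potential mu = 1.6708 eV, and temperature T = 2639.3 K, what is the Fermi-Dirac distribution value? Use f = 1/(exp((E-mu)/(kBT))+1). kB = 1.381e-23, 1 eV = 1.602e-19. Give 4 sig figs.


Step 1: (E - mu) = 0.5764 - 1.6708 = -1.094 eV
Step 2: Convert: (E-mu)*eV = -1.753e-19 J
Step 3: x = (E-mu)*eV/(kB*T) = -4.81
Step 4: f = 1/(exp(-4.81)+1) = 0.9919

0.9919


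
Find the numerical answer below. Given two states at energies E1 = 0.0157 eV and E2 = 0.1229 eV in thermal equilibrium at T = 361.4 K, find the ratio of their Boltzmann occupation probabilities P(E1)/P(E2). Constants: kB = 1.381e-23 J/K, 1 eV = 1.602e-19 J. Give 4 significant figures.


Step 1: Compute energy difference dE = E1 - E2 = 0.0157 - 0.1229 = -0.1072 eV
Step 2: Convert to Joules: dE_J = -0.1072 * 1.602e-19 = -1.717e-20 J
Step 3: Compute exponent = -dE_J / (kB * T) = -(-1.717e-20) / (1.381e-23 * 361.4) = 3.441
Step 4: P(E1)/P(E2) = exp(3.441) = 31.22

31.22


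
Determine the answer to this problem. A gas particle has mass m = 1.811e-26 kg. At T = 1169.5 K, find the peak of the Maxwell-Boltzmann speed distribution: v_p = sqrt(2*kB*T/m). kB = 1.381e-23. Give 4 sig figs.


Step 1: Numerator = 2*kB*T = 2*1.381e-23*1169.5 = 3.23e-20
Step 2: Ratio = 3.23e-20 / 1.811e-26 = 1.784e+06
Step 3: v_p = sqrt(1.784e+06) = 1336 m/s

1336


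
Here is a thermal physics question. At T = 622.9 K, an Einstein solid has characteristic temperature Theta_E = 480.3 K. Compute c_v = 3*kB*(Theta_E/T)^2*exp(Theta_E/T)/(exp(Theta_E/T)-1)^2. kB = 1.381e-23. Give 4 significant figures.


Step 1: x = Theta_E/T = 480.3/622.9 = 0.7711
Step 2: x^2 = 0.5946
Step 3: exp(x) = 2.162
Step 4: c_v = 3*1.381e-23*0.5946*2.162/(2.162-1)^2 = 3.944e-23

3.944e-23


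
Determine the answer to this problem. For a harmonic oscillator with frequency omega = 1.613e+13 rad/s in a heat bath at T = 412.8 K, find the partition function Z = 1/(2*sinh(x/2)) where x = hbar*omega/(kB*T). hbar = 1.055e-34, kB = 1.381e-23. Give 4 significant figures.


Step 1: Compute x = hbar*omega/(kB*T) = 1.055e-34*1.613e+13/(1.381e-23*412.8) = 0.2985
Step 2: x/2 = 0.1493
Step 3: sinh(x/2) = 0.1498
Step 4: Z = 1/(2*0.1498) = 3.338

3.338


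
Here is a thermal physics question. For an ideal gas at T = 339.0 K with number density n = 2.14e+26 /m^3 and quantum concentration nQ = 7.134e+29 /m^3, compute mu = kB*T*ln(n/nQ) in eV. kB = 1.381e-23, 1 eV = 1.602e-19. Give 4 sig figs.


Step 1: n/nQ = 2.14e+26/7.134e+29 = 0.0003
Step 2: ln(n/nQ) = -8.112
Step 3: mu = kB*T*ln(n/nQ) = 4.682e-21*-8.112 = -3.798e-20 J
Step 4: Convert to eV: -3.798e-20/1.602e-19 = -0.2371 eV

-0.2371


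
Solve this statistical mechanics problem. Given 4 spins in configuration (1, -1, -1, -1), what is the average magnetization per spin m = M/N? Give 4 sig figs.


Step 1: Count up spins (+1): 1, down spins (-1): 3
Step 2: Total magnetization M = 1 - 3 = -2
Step 3: m = M/N = -2/4 = -0.5

-0.5


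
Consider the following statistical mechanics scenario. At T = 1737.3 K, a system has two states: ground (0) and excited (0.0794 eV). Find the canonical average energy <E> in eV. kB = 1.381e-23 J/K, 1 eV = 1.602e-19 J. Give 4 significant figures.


Step 1: beta*E = 0.0794*1.602e-19/(1.381e-23*1737.3) = 0.5302
Step 2: exp(-beta*E) = 0.5885
Step 3: <E> = 0.0794*0.5885/(1+0.5885) = 0.02942 eV

0.02942


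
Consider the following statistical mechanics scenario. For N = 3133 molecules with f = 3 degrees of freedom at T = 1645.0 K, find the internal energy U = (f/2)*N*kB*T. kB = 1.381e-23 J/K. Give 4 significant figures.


Step 1: f/2 = 3/2 = 1.5
Step 2: N*kB*T = 3133*1.381e-23*1645.0 = 7.117e-17
Step 3: U = 1.5 * 7.117e-17 = 1.068e-16 J

1.068e-16


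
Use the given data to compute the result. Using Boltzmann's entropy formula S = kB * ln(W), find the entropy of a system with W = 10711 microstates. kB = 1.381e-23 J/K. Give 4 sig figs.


Step 1: ln(W) = ln(10711) = 9.279
Step 2: S = kB * ln(W) = 1.381e-23 * 9.279
Step 3: S = 1.281e-22 J/K

1.281e-22


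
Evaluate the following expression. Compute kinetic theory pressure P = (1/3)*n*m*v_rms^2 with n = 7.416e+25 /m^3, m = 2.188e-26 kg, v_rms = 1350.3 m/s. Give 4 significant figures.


Step 1: v_rms^2 = 1350.3^2 = 1.823e+06
Step 2: n*m = 7.416e+25*2.188e-26 = 1.623
Step 3: P = (1/3)*1.623*1.823e+06 = 9.862e+05 Pa

9.862e+05


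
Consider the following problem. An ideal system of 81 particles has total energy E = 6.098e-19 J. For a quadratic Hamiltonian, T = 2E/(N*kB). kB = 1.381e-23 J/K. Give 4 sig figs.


Step 1: Numerator = 2*E = 2*6.098e-19 = 1.22e-18 J
Step 2: Denominator = N*kB = 81*1.381e-23 = 1.119e-21
Step 3: T = 1.22e-18 / 1.119e-21 = 1090 K

1090


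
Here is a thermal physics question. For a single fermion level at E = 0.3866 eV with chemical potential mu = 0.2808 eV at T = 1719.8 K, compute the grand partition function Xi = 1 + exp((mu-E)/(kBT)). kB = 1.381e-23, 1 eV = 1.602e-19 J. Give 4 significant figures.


Step 1: (mu - E) = 0.2808 - 0.3866 = -0.1058 eV
Step 2: x = (mu-E)*eV/(kB*T) = -0.1058*1.602e-19/(1.381e-23*1719.8) = -0.7136
Step 3: exp(x) = 0.4899
Step 4: Xi = 1 + 0.4899 = 1.49

1.49


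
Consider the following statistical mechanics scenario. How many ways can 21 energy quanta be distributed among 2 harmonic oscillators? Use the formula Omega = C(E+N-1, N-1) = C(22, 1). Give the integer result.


Step 1: Use binomial coefficient C(22, 1)
Step 2: Numerator = 22! / 21!
Step 3: Denominator = 1!
Step 4: Omega = 22

22


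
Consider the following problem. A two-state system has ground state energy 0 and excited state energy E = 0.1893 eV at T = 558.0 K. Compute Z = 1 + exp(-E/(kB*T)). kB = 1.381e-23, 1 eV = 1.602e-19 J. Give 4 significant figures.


Step 1: Compute beta*E = E*eV/(kB*T) = 0.1893*1.602e-19/(1.381e-23*558.0) = 3.935
Step 2: exp(-beta*E) = exp(-3.935) = 0.01954
Step 3: Z = 1 + 0.01954 = 1.02

1.02


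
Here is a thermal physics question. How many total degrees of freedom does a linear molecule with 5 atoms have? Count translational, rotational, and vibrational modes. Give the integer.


Step 1: Translational DOF = 3
Step 2: Rotational DOF (linear) = 2
Step 3: Vibrational DOF = 3*5 - 5 = 10
Step 4: Total = 3 + 2 + 10 = 15

15


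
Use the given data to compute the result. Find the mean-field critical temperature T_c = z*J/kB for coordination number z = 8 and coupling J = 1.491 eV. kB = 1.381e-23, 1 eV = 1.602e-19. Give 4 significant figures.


Step 1: z*J = 8*1.491 = 11.93 eV
Step 2: Convert to Joules: 11.93*1.602e-19 = 1.911e-18 J
Step 3: T_c = 1.911e-18 / 1.381e-23 = 1.384e+05 K

1.384e+05


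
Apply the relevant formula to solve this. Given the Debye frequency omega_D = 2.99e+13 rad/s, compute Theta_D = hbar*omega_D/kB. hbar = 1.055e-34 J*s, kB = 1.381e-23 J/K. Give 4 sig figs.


Step 1: hbar*omega_D = 1.055e-34 * 2.99e+13 = 3.154e-21 J
Step 2: Theta_D = 3.154e-21 / 1.381e-23
Step 3: Theta_D = 228.4 K

228.4


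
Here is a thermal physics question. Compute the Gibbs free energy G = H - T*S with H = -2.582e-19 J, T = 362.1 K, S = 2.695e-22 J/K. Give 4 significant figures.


Step 1: T*S = 362.1 * 2.695e-22 = 9.759e-20 J
Step 2: G = H - T*S = -2.582e-19 - 9.759e-20
Step 3: G = -3.558e-19 J

-3.558e-19


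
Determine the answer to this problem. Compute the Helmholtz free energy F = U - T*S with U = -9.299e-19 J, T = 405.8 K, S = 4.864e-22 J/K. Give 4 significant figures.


Step 1: T*S = 405.8 * 4.864e-22 = 1.974e-19 J
Step 2: F = U - T*S = -9.299e-19 - 1.974e-19
Step 3: F = -1.127e-18 J

-1.127e-18


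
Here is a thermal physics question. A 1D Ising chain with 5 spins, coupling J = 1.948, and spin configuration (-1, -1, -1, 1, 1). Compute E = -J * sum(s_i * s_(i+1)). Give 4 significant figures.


Step 1: Nearest-neighbor products: 1, 1, -1, 1
Step 2: Sum of products = 2
Step 3: E = -1.948 * 2 = -3.896

-3.896


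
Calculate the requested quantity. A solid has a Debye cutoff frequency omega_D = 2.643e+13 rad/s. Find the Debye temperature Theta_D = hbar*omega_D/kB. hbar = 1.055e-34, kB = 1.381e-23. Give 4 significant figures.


Step 1: hbar*omega_D = 1.055e-34 * 2.643e+13 = 2.788e-21 J
Step 2: Theta_D = 2.788e-21 / 1.381e-23
Step 3: Theta_D = 201.9 K

201.9


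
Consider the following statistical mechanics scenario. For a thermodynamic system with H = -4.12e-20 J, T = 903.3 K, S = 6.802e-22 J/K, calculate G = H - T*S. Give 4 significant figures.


Step 1: T*S = 903.3 * 6.802e-22 = 6.144e-19 J
Step 2: G = H - T*S = -4.12e-20 - 6.144e-19
Step 3: G = -6.556e-19 J

-6.556e-19


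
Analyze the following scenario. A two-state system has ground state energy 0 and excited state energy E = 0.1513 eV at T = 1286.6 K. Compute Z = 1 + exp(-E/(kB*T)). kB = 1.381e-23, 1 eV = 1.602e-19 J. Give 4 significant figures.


Step 1: Compute beta*E = E*eV/(kB*T) = 0.1513*1.602e-19/(1.381e-23*1286.6) = 1.364
Step 2: exp(-beta*E) = exp(-1.364) = 0.2556
Step 3: Z = 1 + 0.2556 = 1.256

1.256


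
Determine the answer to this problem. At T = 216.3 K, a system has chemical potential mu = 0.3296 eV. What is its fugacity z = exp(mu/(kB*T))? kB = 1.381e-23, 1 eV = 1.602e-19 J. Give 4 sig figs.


Step 1: Convert mu to Joules: 0.3296*1.602e-19 = 5.28e-20 J
Step 2: kB*T = 1.381e-23*216.3 = 2.987e-21 J
Step 3: mu/(kB*T) = 17.68
Step 4: z = exp(17.68) = 4.752e+07

4.752e+07


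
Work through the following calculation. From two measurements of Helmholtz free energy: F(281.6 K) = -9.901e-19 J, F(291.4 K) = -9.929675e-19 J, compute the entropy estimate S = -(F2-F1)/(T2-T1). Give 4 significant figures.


Step 1: dF = F2 - F1 = -9.929675e-19 - (-9.901e-19) = -2.8675e-21 J
Step 2: dT = T2 - T1 = 291.4 - 281.6 = 9.8 K
Step 3: S = -dF/dT = -(-2.8675e-21)/9.8 = 2.926e-22 J/K

2.926e-22


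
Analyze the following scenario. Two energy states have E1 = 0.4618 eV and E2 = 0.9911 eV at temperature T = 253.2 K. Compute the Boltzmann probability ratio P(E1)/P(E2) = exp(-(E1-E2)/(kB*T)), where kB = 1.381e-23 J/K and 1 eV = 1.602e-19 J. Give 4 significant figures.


Step 1: Compute energy difference dE = E1 - E2 = 0.4618 - 0.9911 = -0.5293 eV
Step 2: Convert to Joules: dE_J = -0.5293 * 1.602e-19 = -8.479e-20 J
Step 3: Compute exponent = -dE_J / (kB * T) = -(-8.479e-20) / (1.381e-23 * 253.2) = 24.25
Step 4: P(E1)/P(E2) = exp(24.25) = 3.4e+10

3.4e+10


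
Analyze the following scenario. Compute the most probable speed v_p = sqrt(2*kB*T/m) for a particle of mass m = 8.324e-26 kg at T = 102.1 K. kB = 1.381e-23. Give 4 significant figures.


Step 1: Numerator = 2*kB*T = 2*1.381e-23*102.1 = 2.82e-21
Step 2: Ratio = 2.82e-21 / 8.324e-26 = 3.388e+04
Step 3: v_p = sqrt(3.388e+04) = 184.1 m/s

184.1


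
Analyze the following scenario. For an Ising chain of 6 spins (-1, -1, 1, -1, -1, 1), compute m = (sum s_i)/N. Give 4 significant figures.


Step 1: Count up spins (+1): 2, down spins (-1): 4
Step 2: Total magnetization M = 2 - 4 = -2
Step 3: m = M/N = -2/6 = -0.3333

-0.3333


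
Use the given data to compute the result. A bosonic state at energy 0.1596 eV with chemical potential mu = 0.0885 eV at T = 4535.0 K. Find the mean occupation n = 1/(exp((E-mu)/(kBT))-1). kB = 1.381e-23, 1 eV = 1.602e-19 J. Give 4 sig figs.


Step 1: (E - mu) = 0.0711 eV
Step 2: x = (E-mu)*eV/(kB*T) = 0.0711*1.602e-19/(1.381e-23*4535.0) = 0.1819
Step 3: exp(x) = 1.199
Step 4: n = 1/(exp(x)-1) = 5.014

5.014


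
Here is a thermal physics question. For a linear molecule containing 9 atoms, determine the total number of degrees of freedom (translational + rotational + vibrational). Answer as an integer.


Step 1: Translational DOF = 3
Step 2: Rotational DOF (linear) = 2
Step 3: Vibrational DOF = 3*9 - 5 = 22
Step 4: Total = 3 + 2 + 22 = 27

27


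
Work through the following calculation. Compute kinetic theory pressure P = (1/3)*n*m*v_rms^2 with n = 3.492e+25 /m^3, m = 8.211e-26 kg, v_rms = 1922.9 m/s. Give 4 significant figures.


Step 1: v_rms^2 = 1922.9^2 = 3.698e+06
Step 2: n*m = 3.492e+25*8.211e-26 = 2.867
Step 3: P = (1/3)*2.867*3.698e+06 = 3.534e+06 Pa

3.534e+06


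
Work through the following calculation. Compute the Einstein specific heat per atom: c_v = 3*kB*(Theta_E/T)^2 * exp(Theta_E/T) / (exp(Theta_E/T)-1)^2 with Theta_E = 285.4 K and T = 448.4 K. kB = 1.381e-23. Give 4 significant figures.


Step 1: x = Theta_E/T = 285.4/448.4 = 0.6365
Step 2: x^2 = 0.4051
Step 3: exp(x) = 1.89
Step 4: c_v = 3*1.381e-23*0.4051*1.89/(1.89-1)^2 = 4.006e-23

4.006e-23


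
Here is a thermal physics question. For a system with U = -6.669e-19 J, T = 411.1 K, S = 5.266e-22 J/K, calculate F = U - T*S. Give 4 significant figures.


Step 1: T*S = 411.1 * 5.266e-22 = 2.165e-19 J
Step 2: F = U - T*S = -6.669e-19 - 2.165e-19
Step 3: F = -8.834e-19 J

-8.834e-19


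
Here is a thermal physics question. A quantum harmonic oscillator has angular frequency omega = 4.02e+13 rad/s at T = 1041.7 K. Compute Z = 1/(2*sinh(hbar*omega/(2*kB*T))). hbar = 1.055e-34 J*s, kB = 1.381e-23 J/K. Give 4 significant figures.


Step 1: Compute x = hbar*omega/(kB*T) = 1.055e-34*4.02e+13/(1.381e-23*1041.7) = 0.2948
Step 2: x/2 = 0.1474
Step 3: sinh(x/2) = 0.1479
Step 4: Z = 1/(2*0.1479) = 3.38

3.38


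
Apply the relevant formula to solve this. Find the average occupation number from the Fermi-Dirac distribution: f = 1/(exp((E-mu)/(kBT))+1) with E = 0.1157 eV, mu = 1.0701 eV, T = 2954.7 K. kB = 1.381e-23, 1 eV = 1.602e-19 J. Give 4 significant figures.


Step 1: (E - mu) = 0.1157 - 1.0701 = -0.9544 eV
Step 2: Convert: (E-mu)*eV = -1.529e-19 J
Step 3: x = (E-mu)*eV/(kB*T) = -3.747
Step 4: f = 1/(exp(-3.747)+1) = 0.977

0.977


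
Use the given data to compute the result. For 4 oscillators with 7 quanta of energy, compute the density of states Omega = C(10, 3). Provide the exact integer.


Step 1: Use binomial coefficient C(10, 3)
Step 2: Numerator = 10! / 7!
Step 3: Denominator = 3!
Step 4: Omega = 120

120


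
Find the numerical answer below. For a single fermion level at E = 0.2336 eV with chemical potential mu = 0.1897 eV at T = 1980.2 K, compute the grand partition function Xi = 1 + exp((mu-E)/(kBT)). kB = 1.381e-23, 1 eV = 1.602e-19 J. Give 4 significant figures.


Step 1: (mu - E) = 0.1897 - 0.2336 = -0.0439 eV
Step 2: x = (mu-E)*eV/(kB*T) = -0.0439*1.602e-19/(1.381e-23*1980.2) = -0.2572
Step 3: exp(x) = 0.7732
Step 4: Xi = 1 + 0.7732 = 1.773

1.773


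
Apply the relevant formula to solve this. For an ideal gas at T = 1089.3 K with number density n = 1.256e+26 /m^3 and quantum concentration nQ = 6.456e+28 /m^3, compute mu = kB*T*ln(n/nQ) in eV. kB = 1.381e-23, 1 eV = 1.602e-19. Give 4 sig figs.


Step 1: n/nQ = 1.256e+26/6.456e+28 = 0.001945
Step 2: ln(n/nQ) = -6.242
Step 3: mu = kB*T*ln(n/nQ) = 1.504e-20*-6.242 = -9.39e-20 J
Step 4: Convert to eV: -9.39e-20/1.602e-19 = -0.5862 eV

-0.5862


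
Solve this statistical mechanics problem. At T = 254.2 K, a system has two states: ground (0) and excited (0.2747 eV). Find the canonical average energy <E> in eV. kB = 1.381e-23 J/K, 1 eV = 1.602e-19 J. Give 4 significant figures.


Step 1: beta*E = 0.2747*1.602e-19/(1.381e-23*254.2) = 12.54
Step 2: exp(-beta*E) = 3.596e-06
Step 3: <E> = 0.2747*3.596e-06/(1+3.596e-06) = 9.877e-07 eV

9.877e-07


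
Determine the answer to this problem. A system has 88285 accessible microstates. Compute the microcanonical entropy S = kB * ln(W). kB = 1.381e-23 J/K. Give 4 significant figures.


Step 1: ln(W) = ln(88285) = 11.39
Step 2: S = kB * ln(W) = 1.381e-23 * 11.39
Step 3: S = 1.573e-22 J/K

1.573e-22


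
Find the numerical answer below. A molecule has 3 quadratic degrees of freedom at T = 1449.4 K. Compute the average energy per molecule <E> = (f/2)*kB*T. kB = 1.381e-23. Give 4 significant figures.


Step 1: f/2 = 3/2 = 1.5
Step 2: kB*T = 1.381e-23 * 1449.4 = 2.002e-20
Step 3: <E> = 1.5 * 2.002e-20 = 3.002e-20 J

3.002e-20


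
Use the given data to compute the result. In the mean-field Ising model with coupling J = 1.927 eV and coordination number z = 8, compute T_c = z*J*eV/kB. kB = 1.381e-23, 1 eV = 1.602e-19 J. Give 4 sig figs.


Step 1: z*J = 8*1.927 = 15.42 eV
Step 2: Convert to Joules: 15.42*1.602e-19 = 2.47e-18 J
Step 3: T_c = 2.47e-18 / 1.381e-23 = 1.788e+05 K

1.788e+05


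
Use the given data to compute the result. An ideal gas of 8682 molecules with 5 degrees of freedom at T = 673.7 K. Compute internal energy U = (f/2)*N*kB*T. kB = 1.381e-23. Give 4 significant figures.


Step 1: f/2 = 5/2 = 2.5
Step 2: N*kB*T = 8682*1.381e-23*673.7 = 8.078e-17
Step 3: U = 2.5 * 8.078e-17 = 2.019e-16 J

2.019e-16


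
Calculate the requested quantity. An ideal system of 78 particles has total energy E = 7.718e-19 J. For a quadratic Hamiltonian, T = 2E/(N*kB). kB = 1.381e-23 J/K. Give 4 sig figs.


Step 1: Numerator = 2*E = 2*7.718e-19 = 1.544e-18 J
Step 2: Denominator = N*kB = 78*1.381e-23 = 1.077e-21
Step 3: T = 1.544e-18 / 1.077e-21 = 1433 K

1433


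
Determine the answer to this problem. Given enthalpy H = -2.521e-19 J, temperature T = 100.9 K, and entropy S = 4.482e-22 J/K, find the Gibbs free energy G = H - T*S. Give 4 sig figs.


Step 1: T*S = 100.9 * 4.482e-22 = 4.522e-20 J
Step 2: G = H - T*S = -2.521e-19 - 4.522e-20
Step 3: G = -2.973e-19 J

-2.973e-19


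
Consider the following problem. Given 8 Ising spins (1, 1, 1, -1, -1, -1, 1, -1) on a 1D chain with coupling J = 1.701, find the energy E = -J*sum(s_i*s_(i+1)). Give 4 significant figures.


Step 1: Nearest-neighbor products: 1, 1, -1, 1, 1, -1, -1
Step 2: Sum of products = 1
Step 3: E = -1.701 * 1 = -1.701

-1.701


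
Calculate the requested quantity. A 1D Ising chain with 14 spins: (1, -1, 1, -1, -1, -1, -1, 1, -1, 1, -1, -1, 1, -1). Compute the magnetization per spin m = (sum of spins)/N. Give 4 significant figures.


Step 1: Count up spins (+1): 5, down spins (-1): 9
Step 2: Total magnetization M = 5 - 9 = -4
Step 3: m = M/N = -4/14 = -0.2857

-0.2857


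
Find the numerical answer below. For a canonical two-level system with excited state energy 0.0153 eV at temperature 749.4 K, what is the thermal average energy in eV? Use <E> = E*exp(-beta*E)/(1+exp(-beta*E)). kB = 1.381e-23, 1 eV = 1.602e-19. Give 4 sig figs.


Step 1: beta*E = 0.0153*1.602e-19/(1.381e-23*749.4) = 0.2368
Step 2: exp(-beta*E) = 0.7891
Step 3: <E> = 0.0153*0.7891/(1+0.7891) = 0.006748 eV

0.006748


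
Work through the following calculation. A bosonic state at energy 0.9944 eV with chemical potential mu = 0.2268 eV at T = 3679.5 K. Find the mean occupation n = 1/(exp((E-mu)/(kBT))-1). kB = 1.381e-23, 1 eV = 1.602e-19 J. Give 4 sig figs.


Step 1: (E - mu) = 0.7676 eV
Step 2: x = (E-mu)*eV/(kB*T) = 0.7676*1.602e-19/(1.381e-23*3679.5) = 2.42
Step 3: exp(x) = 11.25
Step 4: n = 1/(exp(x)-1) = 0.0976

0.0976


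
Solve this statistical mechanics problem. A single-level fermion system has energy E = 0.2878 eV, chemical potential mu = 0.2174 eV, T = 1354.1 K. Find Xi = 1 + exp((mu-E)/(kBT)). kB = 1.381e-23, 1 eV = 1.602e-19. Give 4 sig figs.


Step 1: (mu - E) = 0.2174 - 0.2878 = -0.0704 eV
Step 2: x = (mu-E)*eV/(kB*T) = -0.0704*1.602e-19/(1.381e-23*1354.1) = -0.6031
Step 3: exp(x) = 0.5471
Step 4: Xi = 1 + 0.5471 = 1.547

1.547


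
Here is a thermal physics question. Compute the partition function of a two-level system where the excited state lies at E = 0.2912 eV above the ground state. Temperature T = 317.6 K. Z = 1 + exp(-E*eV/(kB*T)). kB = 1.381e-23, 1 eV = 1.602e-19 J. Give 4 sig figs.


Step 1: Compute beta*E = E*eV/(kB*T) = 0.2912*1.602e-19/(1.381e-23*317.6) = 10.64
Step 2: exp(-beta*E) = exp(-10.64) = 2.403e-05
Step 3: Z = 1 + 2.403e-05 = 1

1


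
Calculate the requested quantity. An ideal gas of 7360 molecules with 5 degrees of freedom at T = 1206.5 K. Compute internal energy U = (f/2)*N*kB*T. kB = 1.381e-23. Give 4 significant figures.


Step 1: f/2 = 5/2 = 2.5
Step 2: N*kB*T = 7360*1.381e-23*1206.5 = 1.226e-16
Step 3: U = 2.5 * 1.226e-16 = 3.066e-16 J

3.066e-16


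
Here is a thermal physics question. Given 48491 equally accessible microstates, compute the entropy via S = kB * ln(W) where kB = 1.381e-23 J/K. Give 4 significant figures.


Step 1: ln(W) = ln(48491) = 10.79
Step 2: S = kB * ln(W) = 1.381e-23 * 10.79
Step 3: S = 1.49e-22 J/K

1.49e-22


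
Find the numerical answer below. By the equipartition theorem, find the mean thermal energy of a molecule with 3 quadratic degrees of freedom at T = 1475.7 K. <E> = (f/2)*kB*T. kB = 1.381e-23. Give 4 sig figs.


Step 1: f/2 = 3/2 = 1.5
Step 2: kB*T = 1.381e-23 * 1475.7 = 2.038e-20
Step 3: <E> = 1.5 * 2.038e-20 = 3.057e-20 J

3.057e-20


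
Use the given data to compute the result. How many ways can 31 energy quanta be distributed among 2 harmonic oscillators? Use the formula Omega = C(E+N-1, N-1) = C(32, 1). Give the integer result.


Step 1: Use binomial coefficient C(32, 1)
Step 2: Numerator = 32! / 31!
Step 3: Denominator = 1!
Step 4: Omega = 32

32


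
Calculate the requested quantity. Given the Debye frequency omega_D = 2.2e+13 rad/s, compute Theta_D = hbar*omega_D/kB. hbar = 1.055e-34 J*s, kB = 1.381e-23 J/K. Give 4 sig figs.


Step 1: hbar*omega_D = 1.055e-34 * 2.2e+13 = 2.321e-21 J
Step 2: Theta_D = 2.321e-21 / 1.381e-23
Step 3: Theta_D = 168.1 K

168.1


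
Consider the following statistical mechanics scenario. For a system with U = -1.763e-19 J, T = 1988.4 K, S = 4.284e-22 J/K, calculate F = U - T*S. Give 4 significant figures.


Step 1: T*S = 1988.4 * 4.284e-22 = 8.518e-19 J
Step 2: F = U - T*S = -1.763e-19 - 8.518e-19
Step 3: F = -1.028e-18 J

-1.028e-18


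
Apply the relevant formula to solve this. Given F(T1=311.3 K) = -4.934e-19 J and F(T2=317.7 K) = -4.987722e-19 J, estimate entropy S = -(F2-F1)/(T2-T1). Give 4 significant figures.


Step 1: dF = F2 - F1 = -4.987722e-19 - (-4.934e-19) = -5.3722e-21 J
Step 2: dT = T2 - T1 = 317.7 - 311.3 = 6.4 K
Step 3: S = -dF/dT = -(-5.3722e-21)/6.4 = 8.394e-22 J/K

8.394e-22


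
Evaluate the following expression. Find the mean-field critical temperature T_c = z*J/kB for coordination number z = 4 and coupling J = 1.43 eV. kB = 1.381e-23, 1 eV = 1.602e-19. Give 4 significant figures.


Step 1: z*J = 4*1.43 = 5.72 eV
Step 2: Convert to Joules: 5.72*1.602e-19 = 9.163e-19 J
Step 3: T_c = 9.163e-19 / 1.381e-23 = 6.635e+04 K

6.635e+04


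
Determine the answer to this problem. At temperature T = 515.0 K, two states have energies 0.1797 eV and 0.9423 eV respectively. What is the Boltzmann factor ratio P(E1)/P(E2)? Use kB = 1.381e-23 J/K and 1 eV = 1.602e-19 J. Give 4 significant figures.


Step 1: Compute energy difference dE = E1 - E2 = 0.1797 - 0.9423 = -0.7626 eV
Step 2: Convert to Joules: dE_J = -0.7626 * 1.602e-19 = -1.222e-19 J
Step 3: Compute exponent = -dE_J / (kB * T) = -(-1.222e-19) / (1.381e-23 * 515.0) = 17.18
Step 4: P(E1)/P(E2) = exp(17.18) = 2.884e+07

2.884e+07


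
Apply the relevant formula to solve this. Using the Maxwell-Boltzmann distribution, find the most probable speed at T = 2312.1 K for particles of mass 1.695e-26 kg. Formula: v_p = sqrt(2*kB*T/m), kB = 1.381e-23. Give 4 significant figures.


Step 1: Numerator = 2*kB*T = 2*1.381e-23*2312.1 = 6.386e-20
Step 2: Ratio = 6.386e-20 / 1.695e-26 = 3.768e+06
Step 3: v_p = sqrt(3.768e+06) = 1941 m/s

1941


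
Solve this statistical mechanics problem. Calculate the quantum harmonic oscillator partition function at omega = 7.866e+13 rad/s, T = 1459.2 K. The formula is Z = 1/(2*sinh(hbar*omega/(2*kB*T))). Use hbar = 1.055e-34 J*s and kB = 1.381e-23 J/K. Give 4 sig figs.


Step 1: Compute x = hbar*omega/(kB*T) = 1.055e-34*7.866e+13/(1.381e-23*1459.2) = 0.4118
Step 2: x/2 = 0.2059
Step 3: sinh(x/2) = 0.2074
Step 4: Z = 1/(2*0.2074) = 2.411

2.411


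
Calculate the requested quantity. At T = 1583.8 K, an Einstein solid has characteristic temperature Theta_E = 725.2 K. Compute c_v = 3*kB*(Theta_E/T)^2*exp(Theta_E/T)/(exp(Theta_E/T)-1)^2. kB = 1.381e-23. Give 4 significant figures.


Step 1: x = Theta_E/T = 725.2/1583.8 = 0.4579
Step 2: x^2 = 0.2097
Step 3: exp(x) = 1.581
Step 4: c_v = 3*1.381e-23*0.2097*1.581/(1.581-1)^2 = 4.071e-23

4.071e-23


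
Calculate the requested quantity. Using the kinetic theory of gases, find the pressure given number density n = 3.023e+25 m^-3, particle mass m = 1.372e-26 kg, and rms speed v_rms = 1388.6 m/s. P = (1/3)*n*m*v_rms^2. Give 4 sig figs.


Step 1: v_rms^2 = 1388.6^2 = 1.928e+06
Step 2: n*m = 3.023e+25*1.372e-26 = 0.4148
Step 3: P = (1/3)*0.4148*1.928e+06 = 2.666e+05 Pa

2.666e+05


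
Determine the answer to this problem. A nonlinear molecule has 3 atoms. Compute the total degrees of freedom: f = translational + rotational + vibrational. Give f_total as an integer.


Step 1: Translational DOF = 3
Step 2: Rotational DOF (nonlinear) = 3
Step 3: Vibrational DOF = 3*3 - 6 = 3
Step 4: Total = 3 + 3 + 3 = 9

9


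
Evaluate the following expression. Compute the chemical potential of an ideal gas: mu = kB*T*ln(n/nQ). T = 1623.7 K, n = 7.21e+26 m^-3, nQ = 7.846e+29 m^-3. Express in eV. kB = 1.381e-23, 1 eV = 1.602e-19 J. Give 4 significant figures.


Step 1: n/nQ = 7.21e+26/7.846e+29 = 0.0009189
Step 2: ln(n/nQ) = -6.992
Step 3: mu = kB*T*ln(n/nQ) = 2.242e-20*-6.992 = -1.568e-19 J
Step 4: Convert to eV: -1.568e-19/1.602e-19 = -0.9787 eV

-0.9787


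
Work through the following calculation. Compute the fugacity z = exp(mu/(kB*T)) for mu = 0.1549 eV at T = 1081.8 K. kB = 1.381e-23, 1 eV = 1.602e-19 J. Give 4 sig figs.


Step 1: Convert mu to Joules: 0.1549*1.602e-19 = 2.481e-20 J
Step 2: kB*T = 1.381e-23*1081.8 = 1.494e-20 J
Step 3: mu/(kB*T) = 1.661
Step 4: z = exp(1.661) = 5.265

5.265


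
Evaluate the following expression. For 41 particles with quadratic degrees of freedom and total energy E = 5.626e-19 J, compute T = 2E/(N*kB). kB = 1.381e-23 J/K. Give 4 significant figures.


Step 1: Numerator = 2*E = 2*5.626e-19 = 1.125e-18 J
Step 2: Denominator = N*kB = 41*1.381e-23 = 5.662e-22
Step 3: T = 1.125e-18 / 5.662e-22 = 1987 K

1987


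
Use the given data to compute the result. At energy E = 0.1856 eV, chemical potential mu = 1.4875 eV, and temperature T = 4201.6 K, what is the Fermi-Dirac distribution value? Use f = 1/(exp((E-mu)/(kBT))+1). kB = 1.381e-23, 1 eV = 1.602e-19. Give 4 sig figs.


Step 1: (E - mu) = 0.1856 - 1.4875 = -1.302 eV
Step 2: Convert: (E-mu)*eV = -2.086e-19 J
Step 3: x = (E-mu)*eV/(kB*T) = -3.594
Step 4: f = 1/(exp(-3.594)+1) = 0.9733

0.9733


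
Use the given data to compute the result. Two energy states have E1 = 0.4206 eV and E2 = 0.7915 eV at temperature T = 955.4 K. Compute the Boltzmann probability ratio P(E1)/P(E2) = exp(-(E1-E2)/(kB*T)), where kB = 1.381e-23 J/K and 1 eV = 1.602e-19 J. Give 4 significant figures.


Step 1: Compute energy difference dE = E1 - E2 = 0.4206 - 0.7915 = -0.3709 eV
Step 2: Convert to Joules: dE_J = -0.3709 * 1.602e-19 = -5.942e-20 J
Step 3: Compute exponent = -dE_J / (kB * T) = -(-5.942e-20) / (1.381e-23 * 955.4) = 4.503
Step 4: P(E1)/P(E2) = exp(4.503) = 90.32

90.32


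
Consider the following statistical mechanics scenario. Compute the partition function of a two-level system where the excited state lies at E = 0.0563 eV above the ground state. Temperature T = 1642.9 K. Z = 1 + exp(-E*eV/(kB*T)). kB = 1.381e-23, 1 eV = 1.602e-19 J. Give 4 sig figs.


Step 1: Compute beta*E = E*eV/(kB*T) = 0.0563*1.602e-19/(1.381e-23*1642.9) = 0.3975
Step 2: exp(-beta*E) = exp(-0.3975) = 0.672
Step 3: Z = 1 + 0.672 = 1.672

1.672


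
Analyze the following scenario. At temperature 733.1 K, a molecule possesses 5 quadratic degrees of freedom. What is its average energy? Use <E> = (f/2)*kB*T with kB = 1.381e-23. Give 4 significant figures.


Step 1: f/2 = 5/2 = 2.5
Step 2: kB*T = 1.381e-23 * 733.1 = 1.012e-20
Step 3: <E> = 2.5 * 1.012e-20 = 2.531e-20 J

2.531e-20


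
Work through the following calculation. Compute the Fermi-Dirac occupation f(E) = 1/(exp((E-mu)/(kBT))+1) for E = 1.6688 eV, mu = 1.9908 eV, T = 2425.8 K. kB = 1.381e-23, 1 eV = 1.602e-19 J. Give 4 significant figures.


Step 1: (E - mu) = 1.6688 - 1.9908 = -0.322 eV
Step 2: Convert: (E-mu)*eV = -5.158e-20 J
Step 3: x = (E-mu)*eV/(kB*T) = -1.54
Step 4: f = 1/(exp(-1.54)+1) = 0.8234

0.8234


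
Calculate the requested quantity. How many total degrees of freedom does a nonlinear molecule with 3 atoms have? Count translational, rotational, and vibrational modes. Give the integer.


Step 1: Translational DOF = 3
Step 2: Rotational DOF (nonlinear) = 3
Step 3: Vibrational DOF = 3*3 - 6 = 3
Step 4: Total = 3 + 3 + 3 = 9

9


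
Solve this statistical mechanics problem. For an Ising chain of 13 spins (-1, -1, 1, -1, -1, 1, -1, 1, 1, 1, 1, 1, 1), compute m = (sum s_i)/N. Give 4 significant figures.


Step 1: Count up spins (+1): 8, down spins (-1): 5
Step 2: Total magnetization M = 8 - 5 = 3
Step 3: m = M/N = 3/13 = 0.2308

0.2308


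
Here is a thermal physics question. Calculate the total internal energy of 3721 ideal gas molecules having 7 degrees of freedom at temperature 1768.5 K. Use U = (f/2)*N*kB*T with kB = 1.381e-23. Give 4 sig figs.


Step 1: f/2 = 7/2 = 3.5
Step 2: N*kB*T = 3721*1.381e-23*1768.5 = 9.088e-17
Step 3: U = 3.5 * 9.088e-17 = 3.181e-16 J

3.181e-16


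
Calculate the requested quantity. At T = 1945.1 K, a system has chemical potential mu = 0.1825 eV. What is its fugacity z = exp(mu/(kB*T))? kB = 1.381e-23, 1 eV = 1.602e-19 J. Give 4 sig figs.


Step 1: Convert mu to Joules: 0.1825*1.602e-19 = 2.924e-20 J
Step 2: kB*T = 1.381e-23*1945.1 = 2.686e-20 J
Step 3: mu/(kB*T) = 1.088
Step 4: z = exp(1.088) = 2.97

2.97


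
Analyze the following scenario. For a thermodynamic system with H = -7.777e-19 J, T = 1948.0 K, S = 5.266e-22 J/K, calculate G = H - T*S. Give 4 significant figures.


Step 1: T*S = 1948.0 * 5.266e-22 = 1.026e-18 J
Step 2: G = H - T*S = -7.777e-19 - 1.026e-18
Step 3: G = -1.804e-18 J

-1.804e-18


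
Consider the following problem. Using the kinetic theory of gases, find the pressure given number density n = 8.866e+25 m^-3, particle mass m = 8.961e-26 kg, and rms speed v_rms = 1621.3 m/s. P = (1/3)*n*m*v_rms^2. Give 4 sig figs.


Step 1: v_rms^2 = 1621.3^2 = 2.629e+06
Step 2: n*m = 8.866e+25*8.961e-26 = 7.945
Step 3: P = (1/3)*7.945*2.629e+06 = 6.961e+06 Pa

6.961e+06


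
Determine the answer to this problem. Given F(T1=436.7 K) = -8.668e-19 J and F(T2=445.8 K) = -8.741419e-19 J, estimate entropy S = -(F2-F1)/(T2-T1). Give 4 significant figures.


Step 1: dF = F2 - F1 = -8.741419e-19 - (-8.668e-19) = -7.3419e-21 J
Step 2: dT = T2 - T1 = 445.8 - 436.7 = 9.1 K
Step 3: S = -dF/dT = -(-7.3419e-21)/9.1 = 8.068e-22 J/K

8.068e-22


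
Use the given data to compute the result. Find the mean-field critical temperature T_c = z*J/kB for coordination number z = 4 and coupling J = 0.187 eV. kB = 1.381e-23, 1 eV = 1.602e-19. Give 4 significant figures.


Step 1: z*J = 4*0.187 = 0.748 eV
Step 2: Convert to Joules: 0.748*1.602e-19 = 1.198e-19 J
Step 3: T_c = 1.198e-19 / 1.381e-23 = 8677 K

8677


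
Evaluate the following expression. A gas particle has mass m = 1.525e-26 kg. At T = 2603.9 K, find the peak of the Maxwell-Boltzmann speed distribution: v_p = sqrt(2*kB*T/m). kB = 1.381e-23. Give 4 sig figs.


Step 1: Numerator = 2*kB*T = 2*1.381e-23*2603.9 = 7.192e-20
Step 2: Ratio = 7.192e-20 / 1.525e-26 = 4.716e+06
Step 3: v_p = sqrt(4.716e+06) = 2172 m/s

2172


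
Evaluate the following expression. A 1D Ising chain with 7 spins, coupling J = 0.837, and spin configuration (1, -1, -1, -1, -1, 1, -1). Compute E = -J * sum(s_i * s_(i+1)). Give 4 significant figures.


Step 1: Nearest-neighbor products: -1, 1, 1, 1, -1, -1
Step 2: Sum of products = 0
Step 3: E = -0.837 * 0 = 0

0


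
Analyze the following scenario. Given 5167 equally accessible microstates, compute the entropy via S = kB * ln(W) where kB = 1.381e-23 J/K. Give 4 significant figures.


Step 1: ln(W) = ln(5167) = 8.55
Step 2: S = kB * ln(W) = 1.381e-23 * 8.55
Step 3: S = 1.181e-22 J/K

1.181e-22


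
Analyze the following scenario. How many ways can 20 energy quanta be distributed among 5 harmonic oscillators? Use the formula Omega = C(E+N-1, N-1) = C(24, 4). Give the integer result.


Step 1: Use binomial coefficient C(24, 4)
Step 2: Numerator = 24! / 20!
Step 3: Denominator = 4!
Step 4: Omega = 10626

10626


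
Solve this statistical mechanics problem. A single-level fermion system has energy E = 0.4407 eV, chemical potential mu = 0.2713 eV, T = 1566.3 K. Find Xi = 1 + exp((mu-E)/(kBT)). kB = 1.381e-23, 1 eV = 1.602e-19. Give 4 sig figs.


Step 1: (mu - E) = 0.2713 - 0.4407 = -0.1694 eV
Step 2: x = (mu-E)*eV/(kB*T) = -0.1694*1.602e-19/(1.381e-23*1566.3) = -1.255
Step 3: exp(x) = 0.2852
Step 4: Xi = 1 + 0.2852 = 1.285

1.285


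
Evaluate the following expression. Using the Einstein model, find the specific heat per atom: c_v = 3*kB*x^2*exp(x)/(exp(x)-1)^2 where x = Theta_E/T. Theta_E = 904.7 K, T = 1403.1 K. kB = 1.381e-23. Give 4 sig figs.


Step 1: x = Theta_E/T = 904.7/1403.1 = 0.6448
Step 2: x^2 = 0.4157
Step 3: exp(x) = 1.906
Step 4: c_v = 3*1.381e-23*0.4157*1.906/(1.906-1)^2 = 4.002e-23

4.002e-23


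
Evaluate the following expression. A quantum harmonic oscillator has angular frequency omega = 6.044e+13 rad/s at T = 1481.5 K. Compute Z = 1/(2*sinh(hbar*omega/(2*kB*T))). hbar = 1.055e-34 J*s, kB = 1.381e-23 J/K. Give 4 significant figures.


Step 1: Compute x = hbar*omega/(kB*T) = 1.055e-34*6.044e+13/(1.381e-23*1481.5) = 0.3117
Step 2: x/2 = 0.1558
Step 3: sinh(x/2) = 0.1565
Step 4: Z = 1/(2*0.1565) = 3.196

3.196


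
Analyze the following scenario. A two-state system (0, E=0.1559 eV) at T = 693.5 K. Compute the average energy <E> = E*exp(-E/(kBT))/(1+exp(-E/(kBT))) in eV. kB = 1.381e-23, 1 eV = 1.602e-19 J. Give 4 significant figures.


Step 1: beta*E = 0.1559*1.602e-19/(1.381e-23*693.5) = 2.608
Step 2: exp(-beta*E) = 0.0737
Step 3: <E> = 0.1559*0.0737/(1+0.0737) = 0.0107 eV

0.0107


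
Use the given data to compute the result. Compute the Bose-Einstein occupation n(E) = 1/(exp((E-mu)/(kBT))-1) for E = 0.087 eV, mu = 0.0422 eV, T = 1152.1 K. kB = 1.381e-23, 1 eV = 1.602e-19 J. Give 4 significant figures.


Step 1: (E - mu) = 0.0448 eV
Step 2: x = (E-mu)*eV/(kB*T) = 0.0448*1.602e-19/(1.381e-23*1152.1) = 0.4511
Step 3: exp(x) = 1.57
Step 4: n = 1/(exp(x)-1) = 1.754

1.754


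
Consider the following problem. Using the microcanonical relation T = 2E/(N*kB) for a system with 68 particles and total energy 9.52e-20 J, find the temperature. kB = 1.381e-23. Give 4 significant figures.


Step 1: Numerator = 2*E = 2*9.52e-20 = 1.904e-19 J
Step 2: Denominator = N*kB = 68*1.381e-23 = 9.391e-22
Step 3: T = 1.904e-19 / 9.391e-22 = 202.8 K

202.8


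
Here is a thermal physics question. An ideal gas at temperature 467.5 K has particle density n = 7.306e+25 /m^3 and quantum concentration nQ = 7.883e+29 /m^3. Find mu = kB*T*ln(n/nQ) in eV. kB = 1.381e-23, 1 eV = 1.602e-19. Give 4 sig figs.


Step 1: n/nQ = 7.306e+25/7.883e+29 = 9.268e-05
Step 2: ln(n/nQ) = -9.286
Step 3: mu = kB*T*ln(n/nQ) = 6.456e-21*-9.286 = -5.995e-20 J
Step 4: Convert to eV: -5.995e-20/1.602e-19 = -0.3742 eV

-0.3742


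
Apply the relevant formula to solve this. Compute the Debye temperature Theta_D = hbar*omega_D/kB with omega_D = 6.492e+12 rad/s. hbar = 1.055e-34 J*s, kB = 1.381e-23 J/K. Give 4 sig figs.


Step 1: hbar*omega_D = 1.055e-34 * 6.492e+12 = 6.849e-22 J
Step 2: Theta_D = 6.849e-22 / 1.381e-23
Step 3: Theta_D = 49.59 K

49.59


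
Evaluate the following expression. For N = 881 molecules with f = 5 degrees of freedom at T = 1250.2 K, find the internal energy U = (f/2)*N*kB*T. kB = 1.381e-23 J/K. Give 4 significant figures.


Step 1: f/2 = 5/2 = 2.5
Step 2: N*kB*T = 881*1.381e-23*1250.2 = 1.521e-17
Step 3: U = 2.5 * 1.521e-17 = 3.803e-17 J

3.803e-17


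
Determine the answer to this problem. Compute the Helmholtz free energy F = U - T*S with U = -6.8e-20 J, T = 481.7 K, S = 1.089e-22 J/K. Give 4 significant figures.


Step 1: T*S = 481.7 * 1.089e-22 = 5.246e-20 J
Step 2: F = U - T*S = -6.8e-20 - 5.246e-20
Step 3: F = -1.205e-19 J

-1.205e-19


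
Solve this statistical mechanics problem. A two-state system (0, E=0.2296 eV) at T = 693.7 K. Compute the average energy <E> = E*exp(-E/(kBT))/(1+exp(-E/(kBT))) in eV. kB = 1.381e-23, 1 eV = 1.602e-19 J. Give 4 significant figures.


Step 1: beta*E = 0.2296*1.602e-19/(1.381e-23*693.7) = 3.839
Step 2: exp(-beta*E) = 0.02151
Step 3: <E> = 0.2296*0.02151/(1+0.02151) = 0.004834 eV

0.004834


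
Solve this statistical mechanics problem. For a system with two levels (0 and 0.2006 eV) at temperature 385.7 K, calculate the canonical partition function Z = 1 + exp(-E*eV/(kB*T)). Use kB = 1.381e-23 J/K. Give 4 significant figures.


Step 1: Compute beta*E = E*eV/(kB*T) = 0.2006*1.602e-19/(1.381e-23*385.7) = 6.033
Step 2: exp(-beta*E) = exp(-6.033) = 0.002398
Step 3: Z = 1 + 0.002398 = 1.002

1.002


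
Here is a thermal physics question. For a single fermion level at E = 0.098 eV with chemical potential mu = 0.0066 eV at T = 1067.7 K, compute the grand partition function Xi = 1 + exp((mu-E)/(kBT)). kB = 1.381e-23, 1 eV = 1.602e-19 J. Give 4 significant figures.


Step 1: (mu - E) = 0.0066 - 0.098 = -0.0914 eV
Step 2: x = (mu-E)*eV/(kB*T) = -0.0914*1.602e-19/(1.381e-23*1067.7) = -0.993
Step 3: exp(x) = 0.3704
Step 4: Xi = 1 + 0.3704 = 1.37

1.37
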